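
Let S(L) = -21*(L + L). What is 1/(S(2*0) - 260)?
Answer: -1/260 ≈ -0.0038462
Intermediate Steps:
S(L) = -42*L
1/(S(2*0) - 260) = 1/(-84*0 - 260) = 1/(-42*0 - 260) = 1/(0 - 260) = 1/(-260) = -1/260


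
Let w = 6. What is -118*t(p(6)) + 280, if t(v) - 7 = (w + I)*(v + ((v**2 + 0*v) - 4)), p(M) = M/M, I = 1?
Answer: 1106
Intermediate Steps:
p(M) = 1
t(v) = -21 + 7*v + 7*v**2 (t(v) = 7 + (6 + 1)*(v + ((v**2 + 0*v) - 4)) = 7 + 7*(v + ((v**2 + 0) - 4)) = 7 + 7*(v + (v**2 - 4)) = 7 + 7*(v + (-4 + v**2)) = 7 + 7*(-4 + v + v**2) = 7 + (-28 + 7*v + 7*v**2) = -21 + 7*v + 7*v**2)
-118*t(p(6)) + 280 = -118*(-21 + 7*1 + 7*1**2) + 280 = -118*(-21 + 7 + 7*1) + 280 = -118*(-21 + 7 + 7) + 280 = -118*(-7) + 280 = 826 + 280 = 1106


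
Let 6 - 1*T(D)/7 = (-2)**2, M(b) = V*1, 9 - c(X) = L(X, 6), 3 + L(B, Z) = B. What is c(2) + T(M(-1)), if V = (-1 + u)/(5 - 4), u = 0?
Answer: 24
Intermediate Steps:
L(B, Z) = -3 + B
c(X) = 12 - X (c(X) = 9 - (-3 + X) = 9 + (3 - X) = 12 - X)
V = -1 (V = (-1 + 0)/(5 - 4) = -1/1 = -1*1 = -1)
M(b) = -1 (M(b) = -1*1 = -1)
T(D) = 14 (T(D) = 42 - 7*(-2)**2 = 42 - 7*4 = 42 - 28 = 14)
c(2) + T(M(-1)) = (12 - 1*2) + 14 = (12 - 2) + 14 = 10 + 14 = 24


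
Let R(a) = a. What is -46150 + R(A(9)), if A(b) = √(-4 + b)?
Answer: -46150 + √5 ≈ -46148.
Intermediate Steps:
-46150 + R(A(9)) = -46150 + √(-4 + 9) = -46150 + √5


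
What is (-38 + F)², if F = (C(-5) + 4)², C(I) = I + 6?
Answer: 169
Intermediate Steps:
C(I) = 6 + I
F = 25 (F = ((6 - 5) + 4)² = (1 + 4)² = 5² = 25)
(-38 + F)² = (-38 + 25)² = (-13)² = 169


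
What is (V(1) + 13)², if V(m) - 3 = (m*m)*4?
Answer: 400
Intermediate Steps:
V(m) = 3 + 4*m² (V(m) = 3 + (m*m)*4 = 3 + m²*4 = 3 + 4*m²)
(V(1) + 13)² = ((3 + 4*1²) + 13)² = ((3 + 4*1) + 13)² = ((3 + 4) + 13)² = (7 + 13)² = 20² = 400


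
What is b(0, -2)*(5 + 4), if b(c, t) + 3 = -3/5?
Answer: -162/5 ≈ -32.400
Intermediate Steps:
b(c, t) = -18/5 (b(c, t) = -3 - 3/5 = -3 - 3*⅕ = -3 - ⅗ = -18/5)
b(0, -2)*(5 + 4) = -18*(5 + 4)/5 = -18/5*9 = -162/5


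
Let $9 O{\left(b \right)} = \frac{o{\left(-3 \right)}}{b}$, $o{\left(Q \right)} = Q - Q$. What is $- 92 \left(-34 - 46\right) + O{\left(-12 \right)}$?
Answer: $7360$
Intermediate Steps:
$o{\left(Q \right)} = 0$
$O{\left(b \right)} = 0$ ($O{\left(b \right)} = \frac{0 \frac{1}{b}}{9} = \frac{1}{9} \cdot 0 = 0$)
$- 92 \left(-34 - 46\right) + O{\left(-12 \right)} = - 92 \left(-34 - 46\right) + 0 = \left(-92\right) \left(-80\right) + 0 = 7360 + 0 = 7360$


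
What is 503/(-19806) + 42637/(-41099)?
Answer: -865141219/814006794 ≈ -1.0628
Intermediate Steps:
503/(-19806) + 42637/(-41099) = 503*(-1/19806) + 42637*(-1/41099) = -503/19806 - 42637/41099 = -865141219/814006794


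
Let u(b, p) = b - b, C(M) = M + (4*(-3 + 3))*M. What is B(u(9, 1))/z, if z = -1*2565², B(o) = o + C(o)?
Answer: 0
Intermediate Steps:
C(M) = M (C(M) = M + (4*0)*M = M + 0*M = M + 0 = M)
u(b, p) = 0
B(o) = 2*o (B(o) = o + o = 2*o)
z = -6579225 (z = -1*6579225 = -6579225)
B(u(9, 1))/z = (2*0)/(-6579225) = 0*(-1/6579225) = 0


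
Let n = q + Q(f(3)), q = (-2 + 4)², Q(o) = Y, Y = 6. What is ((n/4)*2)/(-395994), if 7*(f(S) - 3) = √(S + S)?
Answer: -5/395994 ≈ -1.2626e-5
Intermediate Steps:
f(S) = 3 + √2*√S/7 (f(S) = 3 + √(S + S)/7 = 3 + √(2*S)/7 = 3 + (√2*√S)/7 = 3 + √2*√S/7)
Q(o) = 6
q = 4 (q = 2² = 4)
n = 10 (n = 4 + 6 = 10)
((n/4)*2)/(-395994) = ((10/4)*2)/(-395994) = (((¼)*10)*2)*(-1/395994) = ((5/2)*2)*(-1/395994) = 5*(-1/395994) = -5/395994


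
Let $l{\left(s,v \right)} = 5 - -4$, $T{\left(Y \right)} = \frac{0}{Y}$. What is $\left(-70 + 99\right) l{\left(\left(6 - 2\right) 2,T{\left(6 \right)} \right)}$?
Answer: $261$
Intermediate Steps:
$T{\left(Y \right)} = 0$
$l{\left(s,v \right)} = 9$ ($l{\left(s,v \right)} = 5 + 4 = 9$)
$\left(-70 + 99\right) l{\left(\left(6 - 2\right) 2,T{\left(6 \right)} \right)} = \left(-70 + 99\right) 9 = 29 \cdot 9 = 261$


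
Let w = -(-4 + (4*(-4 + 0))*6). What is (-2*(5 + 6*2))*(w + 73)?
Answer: -5882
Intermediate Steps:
w = 100 (w = -(-4 + (4*(-4))*6) = -(-4 - 16*6) = -(-4 - 96) = -1*(-100) = 100)
(-2*(5 + 6*2))*(w + 73) = (-2*(5 + 6*2))*(100 + 73) = -2*(5 + 12)*173 = -2*17*173 = -34*173 = -5882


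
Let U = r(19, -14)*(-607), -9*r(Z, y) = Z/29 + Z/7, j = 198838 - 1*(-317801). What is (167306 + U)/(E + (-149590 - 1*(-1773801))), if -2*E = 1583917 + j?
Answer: 34009250/116508399 ≈ 0.29190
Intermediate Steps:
j = 516639 (j = 198838 + 317801 = 516639)
r(Z, y) = -4*Z/203 (r(Z, y) = -(Z/29 + Z/7)/9 = -4*Z/203)
U = 46132/203 (U = -4/203*19*(-607) = -76/203*(-607) = 46132/203 ≈ 227.25)
E = -1050278 (E = -(1583917 + 516639)/2 = -1/2*2100556 = -1050278)
(167306 + U)/(E + (-149590 - 1*(-1773801))) = (167306 + 46132/203)/(-1050278 + (-149590 - 1*(-1773801))) = 34009250/(203*(-1050278 + (-149590 + 1773801))) = 34009250/(203*(-1050278 + 1624211)) = (34009250/203)/573933 = (34009250/203)*(1/573933) = 34009250/116508399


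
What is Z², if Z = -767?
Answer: 588289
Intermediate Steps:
Z² = (-767)² = 588289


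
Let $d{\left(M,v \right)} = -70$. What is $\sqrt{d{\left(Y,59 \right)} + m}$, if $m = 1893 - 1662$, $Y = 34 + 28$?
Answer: $\sqrt{161} \approx 12.689$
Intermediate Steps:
$Y = 62$
$m = 231$ ($m = 1893 - 1662 = 231$)
$\sqrt{d{\left(Y,59 \right)} + m} = \sqrt{-70 + 231} = \sqrt{161}$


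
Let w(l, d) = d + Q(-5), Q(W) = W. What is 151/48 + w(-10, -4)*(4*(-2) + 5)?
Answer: 1447/48 ≈ 30.146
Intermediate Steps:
w(l, d) = -5 + d (w(l, d) = d - 5 = -5 + d)
151/48 + w(-10, -4)*(4*(-2) + 5) = 151/48 + (-5 - 4)*(4*(-2) + 5) = 151*(1/48) - 9*(-8 + 5) = 151/48 - 9*(-3) = 151/48 + 27 = 1447/48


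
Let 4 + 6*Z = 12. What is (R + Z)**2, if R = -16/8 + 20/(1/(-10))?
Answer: 362404/9 ≈ 40267.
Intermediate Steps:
R = -202 (R = -16*1/8 + 20/(-1/10) = -2 + 20*(-10) = -2 - 200 = -202)
Z = 4/3 (Z = -2/3 + (1/6)*12 = -2/3 + 2 = 4/3 ≈ 1.3333)
(R + Z)**2 = (-202 + 4/3)**2 = (-602/3)**2 = 362404/9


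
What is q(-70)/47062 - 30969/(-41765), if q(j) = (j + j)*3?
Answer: 719960889/982772215 ≈ 0.73258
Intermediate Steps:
q(j) = 6*j (q(j) = (2*j)*3 = 6*j)
q(-70)/47062 - 30969/(-41765) = (6*(-70))/47062 - 30969/(-41765) = -420*1/47062 - 30969*(-1/41765) = -210/23531 + 30969/41765 = 719960889/982772215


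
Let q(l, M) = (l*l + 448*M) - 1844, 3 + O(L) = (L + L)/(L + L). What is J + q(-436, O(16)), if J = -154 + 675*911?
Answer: 802127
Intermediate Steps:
O(L) = -2 (O(L) = -3 + (L + L)/(L + L) = -3 + (2*L)/((2*L)) = -3 + (2*L)*(1/(2*L)) = -3 + 1 = -2)
q(l, M) = -1844 + l**2 + 448*M (q(l, M) = (l**2 + 448*M) - 1844 = -1844 + l**2 + 448*M)
J = 614771 (J = -154 + 614925 = 614771)
J + q(-436, O(16)) = 614771 + (-1844 + (-436)**2 + 448*(-2)) = 614771 + (-1844 + 190096 - 896) = 614771 + 187356 = 802127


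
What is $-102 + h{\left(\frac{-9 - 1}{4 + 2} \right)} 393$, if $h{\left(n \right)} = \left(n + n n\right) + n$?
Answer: $- \frac{961}{3} \approx -320.33$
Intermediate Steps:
$h{\left(n \right)} = n^{2} + 2 n$ ($h{\left(n \right)} = \left(n + n^{2}\right) + n = n^{2} + 2 n$)
$-102 + h{\left(\frac{-9 - 1}{4 + 2} \right)} 393 = -102 + \frac{-9 - 1}{4 + 2} \left(2 + \frac{-9 - 1}{4 + 2}\right) 393 = -102 + - \frac{10}{6} \left(2 - \frac{10}{6}\right) 393 = -102 + \left(-10\right) \frac{1}{6} \left(2 - \frac{5}{3}\right) 393 = -102 + - \frac{5 \left(2 - \frac{5}{3}\right)}{3} \cdot 393 = -102 + \left(- \frac{5}{3}\right) \frac{1}{3} \cdot 393 = -102 - \frac{655}{3} = - \frac{961}{3}$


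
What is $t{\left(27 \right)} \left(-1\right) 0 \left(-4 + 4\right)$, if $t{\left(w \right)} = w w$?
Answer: $0$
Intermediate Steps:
$t{\left(w \right)} = w^{2}$
$t{\left(27 \right)} \left(-1\right) 0 \left(-4 + 4\right) = 27^{2} \left(-1\right) 0 \left(-4 + 4\right) = 729 \cdot 0 \cdot 0 = 729 \cdot 0 = 0$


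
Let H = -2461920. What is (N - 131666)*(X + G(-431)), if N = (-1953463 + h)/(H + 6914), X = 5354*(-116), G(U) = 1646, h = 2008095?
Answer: 100110608040163252/1227503 ≈ 8.1556e+10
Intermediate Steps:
X = -621064
N = -27316/1227503 (N = (-1953463 + 2008095)/(-2461920 + 6914) = 54632/(-2455006) = 54632*(-1/2455006) = -27316/1227503 ≈ -0.022253)
(N - 131666)*(X + G(-431)) = (-27316/1227503 - 131666)*(-621064 + 1646) = -161620437314/1227503*(-619418) = 100110608040163252/1227503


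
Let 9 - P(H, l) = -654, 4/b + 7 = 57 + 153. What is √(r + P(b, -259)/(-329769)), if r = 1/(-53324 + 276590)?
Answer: I*√14916688333515914/2726896502 ≈ 0.044789*I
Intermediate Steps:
b = 4/203 (b = 4/(-7 + (57 + 153)) = 4/(-7 + 210) = 4/203 ≈ 0.019704)
P(H, l) = 663 (P(H, l) = 9 - 1*(-654) = 9 + 654 = 663)
r = 1/223266 ≈ 4.4790e-6
√(r + P(b, -259)/(-329769)) = √(1/223266 + 663/(-329769)) = √(1/223266 + 663*(-1/329769)) = √(1/223266 - 221/109923) = √(-5470207/2726896502) = I*√14916688333515914/2726896502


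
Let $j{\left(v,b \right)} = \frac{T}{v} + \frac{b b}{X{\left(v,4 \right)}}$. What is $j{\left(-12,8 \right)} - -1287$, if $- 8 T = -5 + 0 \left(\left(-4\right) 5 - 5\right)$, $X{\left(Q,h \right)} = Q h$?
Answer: $\frac{123419}{96} \approx 1285.6$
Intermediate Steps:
$T = \frac{5}{8}$ ($T = - \frac{-5 + 0 \left(\left(-4\right) 5 - 5\right)}{8} = - \frac{-5 + 0 \left(-20 - 5\right)}{8} = - \frac{-5 + 0 \left(-25\right)}{8} = - \frac{-5 + 0}{8} = \left(- \frac{1}{8}\right) \left(-5\right) = \frac{5}{8} \approx 0.625$)
$j{\left(v,b \right)} = \frac{5}{8 v} + \frac{b^{2}}{4 v}$ ($j{\left(v,b \right)} = \frac{5}{8 v} + \frac{b b}{v 4} = \frac{5}{8 v} + \frac{b^{2}}{4 v}$)
$j{\left(-12,8 \right)} - -1287 = \frac{5 + 2 \cdot 8^{2}}{8 \left(-12\right)} - -1287 = \frac{1}{8} \left(- \frac{1}{12}\right) \left(5 + 2 \cdot 64\right) + 1287 = \frac{1}{8} \left(- \frac{1}{12}\right) \left(5 + 128\right) + 1287 = \frac{1}{8} \left(- \frac{1}{12}\right) 133 + 1287 = - \frac{133}{96} + 1287 = \frac{123419}{96}$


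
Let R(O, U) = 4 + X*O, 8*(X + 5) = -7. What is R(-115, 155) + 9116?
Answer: 78365/8 ≈ 9795.6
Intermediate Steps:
X = -47/8 (X = -5 + (⅛)*(-7) = -5 - 7/8 = -47/8 ≈ -5.8750)
R(O, U) = 4 - 47*O/8
R(-115, 155) + 9116 = (4 - 47/8*(-115)) + 9116 = (4 + 5405/8) + 9116 = 5437/8 + 9116 = 78365/8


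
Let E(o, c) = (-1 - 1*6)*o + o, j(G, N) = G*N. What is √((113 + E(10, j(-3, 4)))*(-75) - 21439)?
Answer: I*√25414 ≈ 159.42*I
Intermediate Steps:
E(o, c) = -6*o (E(o, c) = (-1 - 6)*o + o = -7*o + o = -6*o)
√((113 + E(10, j(-3, 4)))*(-75) - 21439) = √((113 - 6*10)*(-75) - 21439) = √((113 - 60)*(-75) - 21439) = √(53*(-75) - 21439) = √(-3975 - 21439) = √(-25414) = I*√25414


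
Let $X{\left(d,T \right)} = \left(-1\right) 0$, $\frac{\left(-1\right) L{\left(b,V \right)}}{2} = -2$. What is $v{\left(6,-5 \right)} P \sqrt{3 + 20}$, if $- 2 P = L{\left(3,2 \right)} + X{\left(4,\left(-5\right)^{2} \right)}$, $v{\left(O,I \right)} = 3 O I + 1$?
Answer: $178 \sqrt{23} \approx 853.66$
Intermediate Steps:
$L{\left(b,V \right)} = 4$ ($L{\left(b,V \right)} = \left(-2\right) \left(-2\right) = 4$)
$X{\left(d,T \right)} = 0$
$v{\left(O,I \right)} = 1 + 3 I O$ ($v{\left(O,I \right)} = 3 I O + 1 = 1 + 3 I O$)
$P = -2$ ($P = - \frac{4 + 0}{2} = \left(- \frac{1}{2}\right) 4 = -2$)
$v{\left(6,-5 \right)} P \sqrt{3 + 20} = \left(1 + 3 \left(-5\right) 6\right) \left(-2\right) \sqrt{3 + 20} = \left(1 - 90\right) \left(-2\right) \sqrt{23} = \left(-89\right) \left(-2\right) \sqrt{23} = 178 \sqrt{23}$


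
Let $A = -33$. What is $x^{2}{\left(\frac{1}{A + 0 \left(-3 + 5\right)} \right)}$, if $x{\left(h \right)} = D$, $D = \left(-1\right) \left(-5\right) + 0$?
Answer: $25$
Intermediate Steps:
$D = 5$ ($D = 5 + 0 = 5$)
$x{\left(h \right)} = 5$
$x^{2}{\left(\frac{1}{A + 0 \left(-3 + 5\right)} \right)} = 5^{2} = 25$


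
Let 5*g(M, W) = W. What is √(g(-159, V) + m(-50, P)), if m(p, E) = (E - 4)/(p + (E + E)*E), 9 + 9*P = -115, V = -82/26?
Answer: I*√18054265/5135 ≈ 0.82747*I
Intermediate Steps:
V = -41/13 (V = -82*1/26 = -41/13 ≈ -3.1538)
g(M, W) = W/5
P = -124/9 (P = -1 + (⅑)*(-115) = -1 - 115/9 = -124/9 ≈ -13.778)
m(p, E) = (-4 + E)/(p + 2*E²) (m(p, E) = (-4 + E)/(p + (2*E)*E) = (-4 + E)/(p + 2*E²))
√(g(-159, V) + m(-50, P)) = √((⅕)*(-41/13) + (-4 - 124/9)/(-50 + 2*(-124/9)²)) = √(-41/65 - 160/9/(-50 + 2*(15376/81))) = √(-41/65 - 160/9/(-50 + 30752/81)) = √(-41/65 - 160/9/(26702/81)) = √(-41/65 + (81/26702)*(-160/9)) = √(-41/65 - 720/13351) = √(-45707/66755) = I*√18054265/5135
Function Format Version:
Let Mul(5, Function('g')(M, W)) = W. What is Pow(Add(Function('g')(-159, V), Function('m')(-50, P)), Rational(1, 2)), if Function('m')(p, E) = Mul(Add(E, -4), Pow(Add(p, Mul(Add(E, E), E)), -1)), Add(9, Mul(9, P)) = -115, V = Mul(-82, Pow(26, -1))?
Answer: Mul(Rational(1, 5135), I, Pow(18054265, Rational(1, 2))) ≈ Mul(0.82747, I)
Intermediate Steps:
V = Rational(-41, 13) (V = Mul(-82, Rational(1, 26)) = Rational(-41, 13) ≈ -3.1538)
Function('g')(M, W) = Mul(Rational(1, 5), W)
P = Rational(-124, 9) (P = Add(-1, Mul(Rational(1, 9), -115)) = Add(-1, Rational(-115, 9)) = Rational(-124, 9) ≈ -13.778)
Function('m')(p, E) = Mul(Pow(Add(p, Mul(2, Pow(E, 2))), -1), Add(-4, E)) (Function('m')(p, E) = Mul(Add(-4, E), Pow(Add(p, Mul(Mul(2, E), E)), -1)) = Mul(Add(-4, E), Pow(Add(p, Mul(2, Pow(E, 2))), -1)) = Mul(Pow(Add(p, Mul(2, Pow(E, 2))), -1), Add(-4, E)))
Pow(Add(Function('g')(-159, V), Function('m')(-50, P)), Rational(1, 2)) = Pow(Add(Mul(Rational(1, 5), Rational(-41, 13)), Mul(Pow(Add(-50, Mul(2, Pow(Rational(-124, 9), 2))), -1), Add(-4, Rational(-124, 9)))), Rational(1, 2)) = Pow(Add(Rational(-41, 65), Mul(Pow(Add(-50, Mul(2, Rational(15376, 81))), -1), Rational(-160, 9))), Rational(1, 2)) = Pow(Add(Rational(-41, 65), Mul(Pow(Add(-50, Rational(30752, 81)), -1), Rational(-160, 9))), Rational(1, 2)) = Pow(Add(Rational(-41, 65), Mul(Pow(Rational(26702, 81), -1), Rational(-160, 9))), Rational(1, 2)) = Pow(Add(Rational(-41, 65), Mul(Rational(81, 26702), Rational(-160, 9))), Rational(1, 2)) = Pow(Add(Rational(-41, 65), Rational(-720, 13351)), Rational(1, 2)) = Pow(Rational(-45707, 66755), Rational(1, 2)) = Mul(Rational(1, 5135), I, Pow(18054265, Rational(1, 2)))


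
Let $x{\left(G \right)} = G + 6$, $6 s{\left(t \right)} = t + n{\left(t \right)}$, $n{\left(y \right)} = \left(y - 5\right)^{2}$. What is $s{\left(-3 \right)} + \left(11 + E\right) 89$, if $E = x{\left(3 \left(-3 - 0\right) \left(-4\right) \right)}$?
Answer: $\frac{28363}{6} \approx 4727.2$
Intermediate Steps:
$n{\left(y \right)} = \left(-5 + y\right)^{2}$
$s{\left(t \right)} = \frac{t}{6} + \frac{\left(-5 + t\right)^{2}}{6}$ ($s{\left(t \right)} = \frac{t + \left(-5 + t\right)^{2}}{6} = \frac{t}{6} + \frac{\left(-5 + t\right)^{2}}{6}$)
$x{\left(G \right)} = 6 + G$
$E = 42$ ($E = 6 + 3 \left(-3 - 0\right) \left(-4\right) = 6 + 3 \left(-3 + 0\right) \left(-4\right) = 6 + 3 \left(-3\right) \left(-4\right) = 6 - -36 = 6 + 36 = 42$)
$s{\left(-3 \right)} + \left(11 + E\right) 89 = \left(\frac{1}{6} \left(-3\right) + \frac{\left(-5 - 3\right)^{2}}{6}\right) + \left(11 + 42\right) 89 = \left(- \frac{1}{2} + \frac{\left(-8\right)^{2}}{6}\right) + 53 \cdot 89 = \left(- \frac{1}{2} + \frac{1}{6} \cdot 64\right) + 4717 = \left(- \frac{1}{2} + \frac{32}{3}\right) + 4717 = \frac{61}{6} + 4717 = \frac{28363}{6}$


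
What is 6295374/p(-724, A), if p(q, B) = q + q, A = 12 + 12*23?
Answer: -3147687/724 ≈ -4347.6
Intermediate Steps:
A = 288 (A = 12 + 276 = 288)
p(q, B) = 2*q
6295374/p(-724, A) = 6295374/((2*(-724))) = 6295374/(-1448) = 6295374*(-1/1448) = -3147687/724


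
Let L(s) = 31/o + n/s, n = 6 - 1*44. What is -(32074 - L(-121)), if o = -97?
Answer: -376452603/11737 ≈ -32074.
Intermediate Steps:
n = -38 (n = 6 - 44 = -38)
L(s) = -31/97 - 38/s (L(s) = 31/(-97) - 38/s = 31*(-1/97) - 38/s = -31/97 - 38/s)
-(32074 - L(-121)) = -(32074 - (-31/97 - 38/(-121))) = -(32074 - (-31/97 - 38*(-1/121))) = -(32074 - (-31/97 + 38/121)) = -(32074 - 1*(-65/11737)) = -(32074 + 65/11737) = -1*376452603/11737 = -376452603/11737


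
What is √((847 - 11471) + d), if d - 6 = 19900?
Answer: √9282 ≈ 96.343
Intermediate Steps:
d = 19906 (d = 6 + 19900 = 19906)
√((847 - 11471) + d) = √((847 - 11471) + 19906) = √(-10624 + 19906) = √9282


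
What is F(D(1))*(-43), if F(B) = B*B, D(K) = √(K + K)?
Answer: -86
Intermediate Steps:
D(K) = √2*√K (D(K) = √(2*K) = √2*√K)
F(B) = B²
F(D(1))*(-43) = (√2*√1)²*(-43) = (√2*1)²*(-43) = (√2)²*(-43) = 2*(-43) = -86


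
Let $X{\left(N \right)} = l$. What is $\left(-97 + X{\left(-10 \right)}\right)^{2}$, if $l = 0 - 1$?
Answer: $9604$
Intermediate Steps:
$l = -1$ ($l = 0 - 1 = -1$)
$X{\left(N \right)} = -1$
$\left(-97 + X{\left(-10 \right)}\right)^{2} = \left(-97 - 1\right)^{2} = \left(-98\right)^{2} = 9604$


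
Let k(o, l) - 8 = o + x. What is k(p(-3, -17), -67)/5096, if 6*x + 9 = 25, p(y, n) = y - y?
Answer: 4/1911 ≈ 0.0020931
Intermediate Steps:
p(y, n) = 0
x = 8/3 (x = -3/2 + (1/6)*25 = -3/2 + 25/6 = 8/3 ≈ 2.6667)
k(o, l) = 32/3 + o (k(o, l) = 8 + (o + 8/3) = 8 + (8/3 + o) = 32/3 + o)
k(p(-3, -17), -67)/5096 = (32/3 + 0)/5096 = (32/3)*(1/5096) = 4/1911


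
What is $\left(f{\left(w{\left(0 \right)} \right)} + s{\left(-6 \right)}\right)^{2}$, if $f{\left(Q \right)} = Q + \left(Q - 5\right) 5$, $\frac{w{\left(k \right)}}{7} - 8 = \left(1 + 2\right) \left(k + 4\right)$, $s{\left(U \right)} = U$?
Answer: $654481$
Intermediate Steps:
$w{\left(k \right)} = 140 + 21 k$ ($w{\left(k \right)} = 56 + 7 \left(1 + 2\right) \left(k + 4\right) = 56 + 7 \cdot 3 \left(4 + k\right) = 56 + 7 \left(12 + 3 k\right) = 56 + \left(84 + 21 k\right) = 140 + 21 k$)
$f{\left(Q \right)} = -25 + 6 Q$ ($f{\left(Q \right)} = Q + \left(Q - 5\right) 5 = Q + \left(-5 + Q\right) 5 = Q + \left(-25 + 5 Q\right) = -25 + 6 Q$)
$\left(f{\left(w{\left(0 \right)} \right)} + s{\left(-6 \right)}\right)^{2} = \left(\left(-25 + 6 \left(140 + 21 \cdot 0\right)\right) - 6\right)^{2} = \left(\left(-25 + 6 \left(140 + 0\right)\right) - 6\right)^{2} = \left(\left(-25 + 6 \cdot 140\right) - 6\right)^{2} = \left(\left(-25 + 840\right) - 6\right)^{2} = \left(815 - 6\right)^{2} = 809^{2} = 654481$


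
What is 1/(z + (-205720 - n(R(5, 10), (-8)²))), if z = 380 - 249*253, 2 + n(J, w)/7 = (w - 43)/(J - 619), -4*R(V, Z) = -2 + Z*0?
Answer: -1237/331915257 ≈ -3.7269e-6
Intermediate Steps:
R(V, Z) = ½ (R(V, Z) = -(-2 + Z*0)/4 = -(-2 + 0)/4 = -¼*(-2) = ½)
n(J, w) = -14 + 7*(-43 + w)/(-619 + J) (n(J, w) = -14 + 7*((w - 43)/(J - 619)) = -14 + 7*((-43 + w)/(-619 + J)) = -14 + 7*(-43 + w)/(-619 + J))
z = -62617 (z = 380 - 62997 = -62617)
1/(z + (-205720 - n(R(5, 10), (-8)²))) = 1/(-62617 + (-205720 - 7*(1195 + (-8)² - 2*½)/(-619 + ½))) = 1/(-62617 + (-205720 - 7*(1195 + 64 - 1)/(-1237/2))) = 1/(-62617 + (-205720 - 7*(-2)*1258/1237)) = 1/(-62617 + (-205720 - 1*(-17612/1237))) = 1/(-62617 + (-205720 + 17612/1237)) = 1/(-62617 - 254458028/1237) = 1/(-331915257/1237) = -1237/331915257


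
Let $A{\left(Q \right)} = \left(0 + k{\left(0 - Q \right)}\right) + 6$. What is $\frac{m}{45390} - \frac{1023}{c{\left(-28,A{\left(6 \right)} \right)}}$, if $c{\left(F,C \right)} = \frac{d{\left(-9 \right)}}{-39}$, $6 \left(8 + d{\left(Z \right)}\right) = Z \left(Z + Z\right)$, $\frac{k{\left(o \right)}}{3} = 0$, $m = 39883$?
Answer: $\frac{1811682607}{862410} \approx 2100.7$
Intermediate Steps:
$k{\left(o \right)} = 0$ ($k{\left(o \right)} = 3 \cdot 0 = 0$)
$d{\left(Z \right)} = -8 + \frac{Z^{2}}{3}$ ($d{\left(Z \right)} = -8 + \frac{Z \left(Z + Z\right)}{6} = -8 + \frac{Z 2 Z}{6} = -8 + \frac{2 Z^{2}}{6} = -8 + \frac{Z^{2}}{3}$)
$A{\left(Q \right)} = 6$ ($A{\left(Q \right)} = \left(0 + 0\right) + 6 = 0 + 6 = 6$)
$c{\left(F,C \right)} = - \frac{19}{39}$ ($c{\left(F,C \right)} = \frac{-8 + \frac{\left(-9\right)^{2}}{3}}{-39} = \left(-8 + \frac{1}{3} \cdot 81\right) \left(- \frac{1}{39}\right) = \left(-8 + 27\right) \left(- \frac{1}{39}\right) = 19 \left(- \frac{1}{39}\right) = - \frac{19}{39}$)
$\frac{m}{45390} - \frac{1023}{c{\left(-28,A{\left(6 \right)} \right)}} = \frac{39883}{45390} - \frac{1023}{- \frac{19}{39}} = 39883 \cdot \frac{1}{45390} - - \frac{39897}{19} = \frac{39883}{45390} + \frac{39897}{19} = \frac{1811682607}{862410}$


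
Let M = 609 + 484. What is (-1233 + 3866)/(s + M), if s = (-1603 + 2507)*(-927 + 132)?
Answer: -2633/717587 ≈ -0.0036692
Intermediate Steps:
M = 1093
s = -718680 (s = 904*(-795) = -718680)
(-1233 + 3866)/(s + M) = (-1233 + 3866)/(-718680 + 1093) = 2633/(-717587) = 2633*(-1/717587) = -2633/717587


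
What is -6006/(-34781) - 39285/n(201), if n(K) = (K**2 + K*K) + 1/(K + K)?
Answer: -70838410548/225954105661 ≈ -0.31351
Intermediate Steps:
n(K) = 1/(2*K) + 2*K**2 (n(K) = (K**2 + K**2) + 1/(2*K) = 2*K**2 + 1/(2*K) = 1/(2*K) + 2*K**2)
-6006/(-34781) - 39285/n(201) = -6006/(-34781) - 39285*402/(1 + 4*201**3) = -6006*(-1/34781) - 39285*402/(1 + 4*8120601) = 6006/34781 - 39285*402/(1 + 32482404) = 6006/34781 - 39285/((1/2)*(1/201)*32482405) = 6006/34781 - 39285/32482405/402 = 6006/34781 - 39285*402/32482405 = 6006/34781 - 3158514/6496481 = -70838410548/225954105661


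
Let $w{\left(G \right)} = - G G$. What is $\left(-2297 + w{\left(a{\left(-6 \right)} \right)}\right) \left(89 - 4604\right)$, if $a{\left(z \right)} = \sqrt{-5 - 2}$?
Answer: $10339350$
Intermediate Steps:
$a{\left(z \right)} = i \sqrt{7}$ ($a{\left(z \right)} = \sqrt{-7} = i \sqrt{7}$)
$w{\left(G \right)} = - G^{2}$
$\left(-2297 + w{\left(a{\left(-6 \right)} \right)}\right) \left(89 - 4604\right) = \left(-2297 - \left(i \sqrt{7}\right)^{2}\right) \left(89 - 4604\right) = \left(-2297 - -7\right) \left(-4515\right) = \left(-2297 + 7\right) \left(-4515\right) = \left(-2290\right) \left(-4515\right) = 10339350$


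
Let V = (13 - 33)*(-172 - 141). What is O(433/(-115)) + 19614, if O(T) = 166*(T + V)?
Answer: 121687132/115 ≈ 1.0581e+6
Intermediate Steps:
V = 6260 (V = -20*(-313) = 6260)
O(T) = 1039160 + 166*T (O(T) = 166*(T + 6260) = 166*(6260 + T) = 1039160 + 166*T)
O(433/(-115)) + 19614 = (1039160 + 166*(433/(-115))) + 19614 = (1039160 + 166*(433*(-1/115))) + 19614 = (1039160 + 166*(-433/115)) + 19614 = (1039160 - 71878/115) + 19614 = 119431522/115 + 19614 = 121687132/115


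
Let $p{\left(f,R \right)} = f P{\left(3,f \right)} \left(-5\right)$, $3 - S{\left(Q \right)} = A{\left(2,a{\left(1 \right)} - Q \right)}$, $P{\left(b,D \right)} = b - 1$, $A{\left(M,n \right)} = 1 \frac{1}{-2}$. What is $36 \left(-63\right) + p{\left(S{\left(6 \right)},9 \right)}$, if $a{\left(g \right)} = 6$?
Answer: $-2303$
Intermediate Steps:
$A{\left(M,n \right)} = - \frac{1}{2}$ ($A{\left(M,n \right)} = 1 \left(- \frac{1}{2}\right) = - \frac{1}{2}$)
$P{\left(b,D \right)} = -1 + b$ ($P{\left(b,D \right)} = b - 1 = -1 + b$)
$S{\left(Q \right)} = \frac{7}{2}$ ($S{\left(Q \right)} = 3 - - \frac{1}{2} = 3 + \frac{1}{2} = \frac{7}{2}$)
$p{\left(f,R \right)} = - 10 f$ ($p{\left(f,R \right)} = f \left(-1 + 3\right) \left(-5\right) = f 2 \left(-5\right) = 2 f \left(-5\right) = - 10 f$)
$36 \left(-63\right) + p{\left(S{\left(6 \right)},9 \right)} = 36 \left(-63\right) - 35 = -2268 - 35 = -2303$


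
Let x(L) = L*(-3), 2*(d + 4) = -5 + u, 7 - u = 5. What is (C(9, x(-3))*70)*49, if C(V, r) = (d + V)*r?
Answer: 108045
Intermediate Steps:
u = 2 (u = 7 - 1*5 = 7 - 5 = 2)
d = -11/2 (d = -4 + (-5 + 2)/2 = -4 + (½)*(-3) = -4 - 3/2 = -11/2 ≈ -5.5000)
x(L) = -3*L
C(V, r) = r*(-11/2 + V) (C(V, r) = (-11/2 + V)*r = r*(-11/2 + V))
(C(9, x(-3))*70)*49 = (((-3*(-3))*(-11 + 2*9)/2)*70)*49 = (((½)*9*(-11 + 18))*70)*49 = (((½)*9*7)*70)*49 = ((63/2)*70)*49 = 2205*49 = 108045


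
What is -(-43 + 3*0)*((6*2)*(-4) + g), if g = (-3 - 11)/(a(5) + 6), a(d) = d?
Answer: -23306/11 ≈ -2118.7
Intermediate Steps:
g = -14/11 (g = (-3 - 11)/(5 + 6) = -14/11 ≈ -1.2727)
-(-43 + 3*0)*((6*2)*(-4) + g) = -(-43 + 3*0)*((6*2)*(-4) - 14/11) = -(-43 + 0)*(12*(-4) - 14/11) = -(-43)*(-48 - 14/11) = -(-43)*(-542)/11 = -1*23306/11 = -23306/11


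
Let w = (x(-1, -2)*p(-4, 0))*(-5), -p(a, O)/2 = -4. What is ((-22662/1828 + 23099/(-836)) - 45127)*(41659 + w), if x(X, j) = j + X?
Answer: -720944824751695/382052 ≈ -1.8870e+9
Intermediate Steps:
p(a, O) = 8 (p(a, O) = -2*(-4) = 8)
x(X, j) = X + j
w = 120 (w = ((-1 - 2)*8)*(-5) = -3*8*(-5) = -24*(-5) = 120)
((-22662/1828 + 23099/(-836)) - 45127)*(41659 + w) = ((-22662/1828 + 23099/(-836)) - 45127)*(41659 + 120) = ((-22662*1/1828 + 23099*(-1/836)) - 45127)*41779 = ((-11331/914 - 23099/836) - 45127)*41779 = (-15292601/382052 - 45127)*41779 = -17256153205/382052*41779 = -720944824751695/382052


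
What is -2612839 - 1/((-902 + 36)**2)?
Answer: -1959514285085/749956 ≈ -2.6128e+6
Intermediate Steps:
-2612839 - 1/((-902 + 36)**2) = -2612839 - 1/((-866)**2) = -2612839 - 1/749956 = -1959514285085/749956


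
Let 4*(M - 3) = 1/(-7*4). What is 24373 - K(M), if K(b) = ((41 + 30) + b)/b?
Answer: 8156668/335 ≈ 24348.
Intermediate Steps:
M = 335/112 (M = 3 + 1/(4*((-7*4))) = 3 + (¼)/(-28) = 3 + (¼)*(-1/28) = 3 - 1/112 = 335/112 ≈ 2.9911)
K(b) = (71 + b)/b
24373 - K(M) = 24373 - (71 + 335/112)/335/112 = 24373 - 112*8287/(335*112) = 24373 - 1*8287/335 = 24373 - 8287/335 = 8156668/335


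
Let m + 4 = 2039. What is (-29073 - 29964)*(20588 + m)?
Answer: -1335594051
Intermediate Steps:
m = 2035 (m = -4 + 2039 = 2035)
(-29073 - 29964)*(20588 + m) = (-29073 - 29964)*(20588 + 2035) = -59037*22623 = -1335594051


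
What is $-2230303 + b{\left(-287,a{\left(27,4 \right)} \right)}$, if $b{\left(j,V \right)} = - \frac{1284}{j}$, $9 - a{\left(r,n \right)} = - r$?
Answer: $- \frac{640095677}{287} \approx -2.2303 \cdot 10^{6}$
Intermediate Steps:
$a{\left(r,n \right)} = 9 + r$ ($a{\left(r,n \right)} = 9 - - r = 9 + r$)
$-2230303 + b{\left(-287,a{\left(27,4 \right)} \right)} = -2230303 - \frac{1284}{-287} = -2230303 - - \frac{1284}{287} = -2230303 + \frac{1284}{287} = - \frac{640095677}{287}$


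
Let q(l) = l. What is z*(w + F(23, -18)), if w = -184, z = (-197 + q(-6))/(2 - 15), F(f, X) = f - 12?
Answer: -35119/13 ≈ -2701.5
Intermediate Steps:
F(f, X) = -12 + f
z = 203/13 (z = (-197 - 6)/(2 - 15) = -203/(-13) = -203*(-1/13) = 203/13 ≈ 15.615)
z*(w + F(23, -18)) = 203*(-184 + (-12 + 23))/13 = 203*(-184 + 11)/13 = (203/13)*(-173) = -35119/13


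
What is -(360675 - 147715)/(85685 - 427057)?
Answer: 53240/85343 ≈ 0.62384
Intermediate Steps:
-(360675 - 147715)/(85685 - 427057) = -212960/(-341372) = -212960*(-1)/341372 = -1*(-53240/85343) = 53240/85343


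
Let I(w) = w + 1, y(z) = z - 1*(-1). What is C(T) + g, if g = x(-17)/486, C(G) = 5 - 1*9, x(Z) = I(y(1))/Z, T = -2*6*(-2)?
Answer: -11017/2754 ≈ -4.0004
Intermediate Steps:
y(z) = 1 + z (y(z) = z + 1 = 1 + z)
I(w) = 1 + w
T = 24 (T = -12*(-2) = 24)
x(Z) = 3/Z (x(Z) = (1 + (1 + 1))/Z = (1 + 2)/Z = 3/Z)
C(G) = -4 (C(G) = 5 - 9 = -4)
g = -1/2754 (g = (3/(-17))/486 = (3*(-1/17))*(1/486) = -3/17*1/486 = -1/2754 ≈ -0.00036311)
C(T) + g = -4 - 1/2754 = -11017/2754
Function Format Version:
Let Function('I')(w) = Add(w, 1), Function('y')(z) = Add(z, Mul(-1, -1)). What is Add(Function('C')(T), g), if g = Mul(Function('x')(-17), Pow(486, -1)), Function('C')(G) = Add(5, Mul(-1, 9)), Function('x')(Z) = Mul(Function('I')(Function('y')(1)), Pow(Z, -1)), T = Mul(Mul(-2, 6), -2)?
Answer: Rational(-11017, 2754) ≈ -4.0004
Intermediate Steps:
Function('y')(z) = Add(1, z) (Function('y')(z) = Add(z, 1) = Add(1, z))
Function('I')(w) = Add(1, w)
T = 24 (T = Mul(-12, -2) = 24)
Function('x')(Z) = Mul(3, Pow(Z, -1)) (Function('x')(Z) = Mul(Add(1, Add(1, 1)), Pow(Z, -1)) = Mul(Add(1, 2), Pow(Z, -1)) = Mul(3, Pow(Z, -1)))
Function('C')(G) = -4 (Function('C')(G) = Add(5, -9) = -4)
g = Rational(-1, 2754) (g = Mul(Mul(3, Pow(-17, -1)), Pow(486, -1)) = Mul(Mul(3, Rational(-1, 17)), Rational(1, 486)) = Mul(Rational(-3, 17), Rational(1, 486)) = Rational(-1, 2754) ≈ -0.00036311)
Add(Function('C')(T), g) = Add(-4, Rational(-1, 2754)) = Rational(-11017, 2754)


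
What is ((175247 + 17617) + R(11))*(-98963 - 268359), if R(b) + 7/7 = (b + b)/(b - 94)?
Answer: -5879946218454/83 ≈ -7.0843e+10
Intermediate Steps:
R(b) = -1 + 2*b/(-94 + b) (R(b) = -1 + (b + b)/(b - 94) = -1 + (2*b)/(-94 + b) = -1 + 2*b/(-94 + b))
((175247 + 17617) + R(11))*(-98963 - 268359) = ((175247 + 17617) + (94 + 11)/(-94 + 11))*(-98963 - 268359) = (192864 + 105/(-83))*(-367322) = (192864 - 1/83*105)*(-367322) = (192864 - 105/83)*(-367322) = (16007607/83)*(-367322) = -5879946218454/83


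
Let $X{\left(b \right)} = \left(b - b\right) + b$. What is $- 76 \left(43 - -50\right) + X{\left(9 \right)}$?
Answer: $-7059$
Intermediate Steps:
$X{\left(b \right)} = b$ ($X{\left(b \right)} = 0 + b = b$)
$- 76 \left(43 - -50\right) + X{\left(9 \right)} = - 76 \left(43 - -50\right) + 9 = - 76 \left(43 + 50\right) + 9 = \left(-76\right) 93 + 9 = -7068 + 9 = -7059$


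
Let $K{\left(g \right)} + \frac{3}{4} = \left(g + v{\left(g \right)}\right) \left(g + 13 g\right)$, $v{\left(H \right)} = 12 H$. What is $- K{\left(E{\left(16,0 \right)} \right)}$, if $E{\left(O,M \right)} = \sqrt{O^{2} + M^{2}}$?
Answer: $- \frac{186365}{4} \approx -46591.0$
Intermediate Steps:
$E{\left(O,M \right)} = \sqrt{M^{2} + O^{2}}$
$K{\left(g \right)} = - \frac{3}{4} + 182 g^{2}$ ($K{\left(g \right)} = - \frac{3}{4} + \left(g + 12 g\right) \left(g + 13 g\right) = - \frac{3}{4} + 13 g 14 g = - \frac{3}{4} + 182 g^{2}$)
$- K{\left(E{\left(16,0 \right)} \right)} = - (- \frac{3}{4} + 182 \left(\sqrt{0^{2} + 16^{2}}\right)^{2}) = - (- \frac{3}{4} + 182 \left(\sqrt{0 + 256}\right)^{2}) = - (- \frac{3}{4} + 182 \left(\sqrt{256}\right)^{2}) = - (- \frac{3}{4} + 182 \cdot 16^{2}) = - (- \frac{3}{4} + 182 \cdot 256) = - (- \frac{3}{4} + 46592) = \left(-1\right) \frac{186365}{4} = - \frac{186365}{4}$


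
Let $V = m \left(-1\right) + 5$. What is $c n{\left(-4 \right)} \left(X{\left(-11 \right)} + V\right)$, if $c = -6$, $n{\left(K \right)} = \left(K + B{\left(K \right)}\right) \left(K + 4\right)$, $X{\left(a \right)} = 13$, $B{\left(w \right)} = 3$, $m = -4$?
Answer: $0$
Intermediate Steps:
$n{\left(K \right)} = \left(3 + K\right) \left(4 + K\right)$ ($n{\left(K \right)} = \left(K + 3\right) \left(K + 4\right) = \left(3 + K\right) \left(4 + K\right)$)
$V = 9$ ($V = \left(-4\right) \left(-1\right) + 5 = 4 + 5 = 9$)
$c n{\left(-4 \right)} \left(X{\left(-11 \right)} + V\right) = - 6 \left(12 + \left(-4\right)^{2} + 7 \left(-4\right)\right) \left(13 + 9\right) = - 6 \left(12 + 16 - 28\right) 22 = \left(-6\right) 0 \cdot 22 = 0 \cdot 22 = 0$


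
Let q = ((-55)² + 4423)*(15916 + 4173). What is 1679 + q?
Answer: 149624551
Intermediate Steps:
q = 149622872 (q = (3025 + 4423)*20089 = 7448*20089 = 149622872)
1679 + q = 1679 + 149622872 = 149624551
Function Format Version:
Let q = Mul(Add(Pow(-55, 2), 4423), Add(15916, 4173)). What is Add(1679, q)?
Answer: 149624551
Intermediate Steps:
q = 149622872 (q = Mul(Add(3025, 4423), 20089) = Mul(7448, 20089) = 149622872)
Add(1679, q) = Add(1679, 149622872) = 149624551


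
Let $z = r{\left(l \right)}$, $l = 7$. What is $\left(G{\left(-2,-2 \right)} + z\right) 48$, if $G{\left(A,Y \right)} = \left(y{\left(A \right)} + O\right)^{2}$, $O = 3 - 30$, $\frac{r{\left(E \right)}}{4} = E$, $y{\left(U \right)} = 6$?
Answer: $22512$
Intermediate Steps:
$r{\left(E \right)} = 4 E$
$O = -27$ ($O = 3 - 30 = -27$)
$z = 28$ ($z = 4 \cdot 7 = 28$)
$G{\left(A,Y \right)} = 441$ ($G{\left(A,Y \right)} = \left(6 - 27\right)^{2} = \left(-21\right)^{2} = 441$)
$\left(G{\left(-2,-2 \right)} + z\right) 48 = \left(441 + 28\right) 48 = 469 \cdot 48 = 22512$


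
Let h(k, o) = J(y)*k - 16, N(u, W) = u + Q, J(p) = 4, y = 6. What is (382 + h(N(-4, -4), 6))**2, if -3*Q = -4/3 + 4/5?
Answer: 249071524/2025 ≈ 1.2300e+5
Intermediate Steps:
Q = 8/45 (Q = -(-4/3 + 4/5)/3 = -1/3*(-8/15) = 8/45 ≈ 0.17778)
N(u, W) = 8/45 + u (N(u, W) = u + 8/45 = 8/45 + u)
h(k, o) = -16 + 4*k (h(k, o) = 4*k - 16 = -16 + 4*k)
(382 + h(N(-4, -4), 6))**2 = (382 + (-16 + 4*(8/45 - 4)))**2 = (382 + (-16 + 4*(-172/45)))**2 = (382 + (-16 - 688/45))**2 = (382 - 1408/45)**2 = (15782/45)**2 = 249071524/2025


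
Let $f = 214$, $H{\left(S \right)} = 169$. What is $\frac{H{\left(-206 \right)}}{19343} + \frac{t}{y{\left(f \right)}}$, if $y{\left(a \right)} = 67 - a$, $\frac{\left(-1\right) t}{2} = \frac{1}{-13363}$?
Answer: $\frac{14432101}{1652027601} \approx 0.008736$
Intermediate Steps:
$t = \frac{2}{13363}$ ($t = - \frac{2}{-13363} = \left(-2\right) \left(- \frac{1}{13363}\right) = \frac{2}{13363} \approx 0.00014967$)
$\frac{H{\left(-206 \right)}}{19343} + \frac{t}{y{\left(f \right)}} = \frac{169}{19343} + \frac{2}{13363 \left(67 - 214\right)} = 169 \cdot \frac{1}{19343} + \frac{2}{13363 \left(67 - 214\right)} = \frac{169}{19343} + \frac{2}{13363 \left(-147\right)} = \frac{169}{19343} + \frac{2}{13363} \left(- \frac{1}{147}\right) = \frac{169}{19343} - \frac{2}{1964361} = \frac{14432101}{1652027601}$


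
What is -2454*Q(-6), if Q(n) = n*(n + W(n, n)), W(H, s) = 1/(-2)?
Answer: -95706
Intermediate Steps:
W(H, s) = -1/2
Q(n) = n*(-1/2 + n) (Q(n) = n*(n - 1/2) = n*(-1/2 + n))
-2454*Q(-6) = -(-14724)*(-1/2 - 6) = -(-14724)*(-13)/2 = -2454*39 = -95706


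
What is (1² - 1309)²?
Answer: 1710864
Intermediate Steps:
(1² - 1309)² = (1 - 1309)² = (-1308)² = 1710864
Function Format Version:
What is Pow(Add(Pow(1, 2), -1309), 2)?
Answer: 1710864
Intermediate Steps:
Pow(Add(Pow(1, 2), -1309), 2) = Pow(Add(1, -1309), 2) = Pow(-1308, 2) = 1710864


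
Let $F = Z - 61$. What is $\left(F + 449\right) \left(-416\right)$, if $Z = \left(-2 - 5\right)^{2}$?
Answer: $-181792$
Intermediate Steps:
$Z = 49$ ($Z = \left(-7\right)^{2} = 49$)
$F = -12$ ($F = 49 - 61 = -12$)
$\left(F + 449\right) \left(-416\right) = \left(-12 + 449\right) \left(-416\right) = 437 \left(-416\right) = -181792$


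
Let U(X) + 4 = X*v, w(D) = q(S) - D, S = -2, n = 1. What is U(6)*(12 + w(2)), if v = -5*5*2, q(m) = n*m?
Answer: -2432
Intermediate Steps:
q(m) = m (q(m) = 1*m = m)
w(D) = -2 - D
v = -50 (v = -25*2 = -50)
U(X) = -4 - 50*X (U(X) = -4 + X*(-50) = -4 - 50*X)
U(6)*(12 + w(2)) = (-4 - 50*6)*(12 + (-2 - 1*2)) = (-4 - 300)*(12 + (-2 - 2)) = -304*(12 - 4) = -304*8 = -2432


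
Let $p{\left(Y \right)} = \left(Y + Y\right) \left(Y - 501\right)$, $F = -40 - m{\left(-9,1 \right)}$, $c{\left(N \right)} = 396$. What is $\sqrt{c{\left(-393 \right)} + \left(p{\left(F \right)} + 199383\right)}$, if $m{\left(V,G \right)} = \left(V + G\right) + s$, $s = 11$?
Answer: $19 \sqrt{683} \approx 496.55$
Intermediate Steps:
$m{\left(V,G \right)} = 11 + G + V$ ($m{\left(V,G \right)} = \left(V + G\right) + 11 = \left(G + V\right) + 11 = 11 + G + V$)
$F = -43$ ($F = -40 - \left(11 + 1 - 9\right) = -40 - 3 = -43$)
$p{\left(Y \right)} = 2 Y \left(-501 + Y\right)$
$\sqrt{c{\left(-393 \right)} + \left(p{\left(F \right)} + 199383\right)} = \sqrt{396 + \left(2 \left(-43\right) \left(-501 - 43\right) + 199383\right)} = \sqrt{396 + \left(2 \left(-43\right) \left(-544\right) + 199383\right)} = \sqrt{396 + \left(46784 + 199383\right)} = \sqrt{396 + 246167} = \sqrt{246563} = 19 \sqrt{683}$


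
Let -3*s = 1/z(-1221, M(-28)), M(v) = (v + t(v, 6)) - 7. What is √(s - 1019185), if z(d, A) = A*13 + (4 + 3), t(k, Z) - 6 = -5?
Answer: 2*I*√48213820370/435 ≈ 1009.5*I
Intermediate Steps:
t(k, Z) = 1 (t(k, Z) = 6 - 5 = 1)
M(v) = -6 + v (M(v) = (v + 1) - 7 = (1 + v) - 7 = -6 + v)
z(d, A) = 7 + 13*A (z(d, A) = 13*A + 7 = 7 + 13*A)
s = 1/1305 (s = -1/(3*(7 + 13*(-6 - 28))) = -1/(3*(7 + 13*(-34))) = -1/(3*(7 - 442)) = -⅓/(-435) = -⅓*(-1/435) = 1/1305 ≈ 0.00076628)
√(s - 1019185) = √(1/1305 - 1019185) = √(-1330036424/1305) = 2*I*√48213820370/435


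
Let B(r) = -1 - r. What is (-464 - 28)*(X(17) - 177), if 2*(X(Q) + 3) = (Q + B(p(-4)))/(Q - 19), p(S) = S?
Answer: 91020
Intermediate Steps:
X(Q) = -3 + (3 + Q)/(2*(-19 + Q)) (X(Q) = -3 + ((Q + (-1 - 1*(-4)))/(Q - 19))/2 = -3 + ((Q + (-1 + 4))/(-19 + Q))/2 = -3 + ((Q + 3)/(-19 + Q))/2 = -3 + ((3 + Q)/(-19 + Q))/2 = -3 + (3 + Q)/(2*(-19 + Q)))
(-464 - 28)*(X(17) - 177) = (-464 - 28)*((117 - 5*17)/(2*(-19 + 17)) - 177) = -492*((½)*(117 - 85)/(-2) - 177) = -492*((½)*(-½)*32 - 177) = -492*(-8 - 177) = -492*(-185) = 91020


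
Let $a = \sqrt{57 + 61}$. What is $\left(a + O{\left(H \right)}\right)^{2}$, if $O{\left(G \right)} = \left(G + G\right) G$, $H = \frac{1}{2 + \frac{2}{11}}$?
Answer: $\frac{9802033}{82944} + \frac{121 \sqrt{118}}{144} \approx 127.3$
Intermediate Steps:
$a = \sqrt{118} \approx 10.863$
$H = \frac{11}{24}$ ($H = \frac{1}{2 + 2 \cdot \frac{1}{11}} = \frac{1}{2 + \frac{2}{11}} = \frac{1}{\frac{24}{11}} = \frac{11}{24} \approx 0.45833$)
$O{\left(G \right)} = 2 G^{2}$ ($O{\left(G \right)} = 2 G G = 2 G^{2}$)
$\left(a + O{\left(H \right)}\right)^{2} = \left(\sqrt{118} + 2 \left(\frac{11}{24}\right)^{2}\right)^{2} = \left(\sqrt{118} + 2 \cdot \frac{121}{576}\right)^{2} = \left(\sqrt{118} + \frac{121}{288}\right)^{2} = \left(\frac{121}{288} + \sqrt{118}\right)^{2}$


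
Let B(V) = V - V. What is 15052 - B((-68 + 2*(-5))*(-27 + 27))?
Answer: 15052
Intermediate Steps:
B(V) = 0
15052 - B((-68 + 2*(-5))*(-27 + 27)) = 15052 - 1*0 = 15052 + 0 = 15052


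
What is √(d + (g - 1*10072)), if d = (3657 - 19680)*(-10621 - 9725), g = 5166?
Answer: 2*√81499763 ≈ 18055.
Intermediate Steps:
d = 326003958 (d = -16023*(-20346) = 326003958)
√(d + (g - 1*10072)) = √(326003958 + (5166 - 1*10072)) = √(326003958 + (5166 - 10072)) = √(326003958 - 4906) = √325999052 = 2*√81499763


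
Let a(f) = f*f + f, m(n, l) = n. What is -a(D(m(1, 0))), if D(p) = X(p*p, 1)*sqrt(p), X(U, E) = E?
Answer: -2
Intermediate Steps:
D(p) = sqrt(p) (D(p) = 1*sqrt(p) = sqrt(p))
a(f) = f + f**2 (a(f) = f**2 + f = f + f**2)
-a(D(m(1, 0))) = -sqrt(1)*(1 + sqrt(1)) = -(1 + 1) = -2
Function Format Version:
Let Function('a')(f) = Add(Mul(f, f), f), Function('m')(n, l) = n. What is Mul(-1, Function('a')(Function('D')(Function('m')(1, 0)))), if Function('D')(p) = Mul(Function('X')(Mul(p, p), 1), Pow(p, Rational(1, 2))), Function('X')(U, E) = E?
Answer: -2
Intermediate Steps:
Function('D')(p) = Pow(p, Rational(1, 2)) (Function('D')(p) = Mul(1, Pow(p, Rational(1, 2))) = Pow(p, Rational(1, 2)))
Function('a')(f) = Add(f, Pow(f, 2)) (Function('a')(f) = Add(Pow(f, 2), f) = Add(f, Pow(f, 2)))
Mul(-1, Function('a')(Function('D')(Function('m')(1, 0)))) = Mul(-1, Mul(Pow(1, Rational(1, 2)), Add(1, Pow(1, Rational(1, 2))))) = Mul(-1, Mul(1, Add(1, 1))) = Mul(-1, Mul(1, 2)) = Mul(-1, 2) = -2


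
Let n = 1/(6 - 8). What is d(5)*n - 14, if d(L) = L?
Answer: -33/2 ≈ -16.500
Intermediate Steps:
n = -1/2 (n = 1/(-2) = -1/2 ≈ -0.50000)
d(5)*n - 14 = 5*(-1/2) - 14 = -5/2 - 14 = -33/2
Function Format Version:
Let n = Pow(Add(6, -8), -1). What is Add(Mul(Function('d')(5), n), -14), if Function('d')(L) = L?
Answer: Rational(-33, 2) ≈ -16.500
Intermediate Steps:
n = Rational(-1, 2) (n = Pow(-2, -1) = Rational(-1, 2) ≈ -0.50000)
Add(Mul(Function('d')(5), n), -14) = Add(Mul(5, Rational(-1, 2)), -14) = Add(Rational(-5, 2), -14) = Rational(-33, 2)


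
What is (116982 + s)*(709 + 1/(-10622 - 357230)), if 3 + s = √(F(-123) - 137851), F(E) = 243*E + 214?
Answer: 30508949890593/367852 + 782421201*I*√18614/367852 ≈ 8.2938e+7 + 2.9019e+5*I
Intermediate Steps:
F(E) = 214 + 243*E
s = -3 + 3*I*√18614 (s = -3 + √((214 + 243*(-123)) - 137851) = -3 + √((214 - 29889) - 137851) = -3 + √(-29675 - 137851) = -3 + √(-167526) = -3 + 3*I*√18614 ≈ -3.0 + 409.3*I)
(116982 + s)*(709 + 1/(-10622 - 357230)) = (116982 + (-3 + 3*I*√18614))*(709 + 1/(-10622 - 357230)) = (116979 + 3*I*√18614)*(709 + 1/(-367852)) = (116979 + 3*I*√18614)*(709 - 1/367852) = (116979 + 3*I*√18614)*(260807067/367852) = 30508949890593/367852 + 782421201*I*√18614/367852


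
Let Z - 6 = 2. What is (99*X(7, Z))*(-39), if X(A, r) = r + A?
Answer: -57915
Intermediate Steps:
Z = 8 (Z = 6 + 2 = 8)
X(A, r) = A + r
(99*X(7, Z))*(-39) = (99*(7 + 8))*(-39) = (99*15)*(-39) = 1485*(-39) = -57915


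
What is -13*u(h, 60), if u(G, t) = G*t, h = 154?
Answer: -120120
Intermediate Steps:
-13*u(h, 60) = -2002*60 = -13*9240 = -120120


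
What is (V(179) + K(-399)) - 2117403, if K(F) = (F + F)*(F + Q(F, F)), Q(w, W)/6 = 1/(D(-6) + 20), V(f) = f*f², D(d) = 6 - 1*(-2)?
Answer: 3936167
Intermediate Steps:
D(d) = 8 (D(d) = 6 + 2 = 8)
V(f) = f³
Q(w, W) = 3/14 (Q(w, W) = 6/(8 + 20) = 6/28 = 6*(1/28) = 3/14)
K(F) = 2*F*(3/14 + F) (K(F) = (F + F)*(F + 3/14) = (2*F)*(3/14 + F) = 2*F*(3/14 + F))
(V(179) + K(-399)) - 2117403 = (179³ + (⅐)*(-399)*(3 + 14*(-399))) - 2117403 = (5735339 + (⅐)*(-399)*(3 - 5586)) - 2117403 = (5735339 + (⅐)*(-399)*(-5583)) - 2117403 = (5735339 + 318231) - 2117403 = 6053570 - 2117403 = 3936167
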